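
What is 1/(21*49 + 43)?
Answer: 1/1072 ≈ 0.00093284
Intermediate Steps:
1/(21*49 + 43) = 1/(1029 + 43) = 1/1072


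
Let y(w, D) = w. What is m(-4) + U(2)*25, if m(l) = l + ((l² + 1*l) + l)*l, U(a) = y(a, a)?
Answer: 14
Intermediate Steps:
U(a) = a
m(l) = l + l*(l² + 2*l) (m(l) = l + ((l² + l) + l)*l = l + ((l + l²) + l)*l = l + (l² + 2*l)*l = l + l*(l² + 2*l))
m(-4) + U(2)*25 = -4*(1 + (-4)² + 2*(-4)) + 2*25 = -4*(1 + 16 - 8) + 50 = -4*9 + 50 = -36 + 50 = 14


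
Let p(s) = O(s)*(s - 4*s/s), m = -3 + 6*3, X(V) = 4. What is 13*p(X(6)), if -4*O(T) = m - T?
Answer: 0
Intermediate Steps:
m = 15 (m = -3 + 18 = 15)
O(T) = -15/4 + T/4 (O(T) = -(15 - T)/4 = -15/4 + T/4)
p(s) = (-4 + s)*(-15/4 + s/4) (p(s) = (-15/4 + s/4)*(s - 4*s/s) = (-15/4 + s/4)*(s - 4*1) = (-15/4 + s/4)*(s - 4) = (-15/4 + s/4)*(-4 + s) = (-4 + s)*(-15/4 + s/4))
13*p(X(6)) = 13*((-15 + 4)*(-4 + 4)/4) = 13*((1/4)*(-11)*0) = 13*0 = 0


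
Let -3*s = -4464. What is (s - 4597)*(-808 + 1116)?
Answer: -957572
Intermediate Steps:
s = 1488 (s = -⅓*(-4464) = 1488)
(s - 4597)*(-808 + 1116) = (1488 - 4597)*(-808 + 1116) = -3109*308 = -957572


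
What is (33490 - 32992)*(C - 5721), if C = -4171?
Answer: -4926216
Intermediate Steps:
(33490 - 32992)*(C - 5721) = (33490 - 32992)*(-4171 - 5721) = 498*(-9892) = -4926216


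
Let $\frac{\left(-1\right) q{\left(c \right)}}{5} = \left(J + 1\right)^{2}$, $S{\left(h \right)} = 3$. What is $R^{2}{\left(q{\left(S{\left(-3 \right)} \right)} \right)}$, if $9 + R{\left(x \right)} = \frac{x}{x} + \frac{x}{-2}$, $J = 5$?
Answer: $6724$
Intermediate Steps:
$q{\left(c \right)} = -180$ ($q{\left(c \right)} = - 5 \left(5 + 1\right)^{2} = - 5 \cdot 6^{2} = \left(-5\right) 36 = -180$)
$R{\left(x \right)} = -8 - \frac{x}{2}$ ($R{\left(x \right)} = -9 + \left(\frac{x}{x} + \frac{x}{-2}\right) = -9 + \left(1 + x \left(- \frac{1}{2}\right)\right) = -9 - \left(-1 + \frac{x}{2}\right) = -8 - \frac{x}{2}$)
$R^{2}{\left(q{\left(S{\left(-3 \right)} \right)} \right)} = \left(-8 - -90\right)^{2} = \left(-8 + 90\right)^{2} = 82^{2} = 6724$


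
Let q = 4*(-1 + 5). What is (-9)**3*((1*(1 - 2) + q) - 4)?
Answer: -8019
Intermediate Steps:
q = 16 (q = 4*4 = 16)
(-9)**3*((1*(1 - 2) + q) - 4) = (-9)**3*((1*(1 - 2) + 16) - 4) = -729*((1*(-1) + 16) - 4) = -729*((-1 + 16) - 4) = -729*(15 - 4) = -729*11 = -8019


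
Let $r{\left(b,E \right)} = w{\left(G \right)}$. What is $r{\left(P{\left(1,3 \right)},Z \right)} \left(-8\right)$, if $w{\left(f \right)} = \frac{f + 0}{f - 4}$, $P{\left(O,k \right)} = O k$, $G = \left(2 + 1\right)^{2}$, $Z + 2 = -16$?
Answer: $- \frac{72}{5} \approx -14.4$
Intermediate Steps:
$Z = -18$ ($Z = -2 - 16 = -18$)
$G = 9$ ($G = 3^{2} = 9$)
$w{\left(f \right)} = \frac{f}{-4 + f}$
$r{\left(b,E \right)} = \frac{9}{5}$ ($r{\left(b,E \right)} = \frac{9}{-4 + 9} = \frac{9}{5}$)
$r{\left(P{\left(1,3 \right)},Z \right)} \left(-8\right) = \frac{9}{5} \left(-8\right) = - \frac{72}{5}$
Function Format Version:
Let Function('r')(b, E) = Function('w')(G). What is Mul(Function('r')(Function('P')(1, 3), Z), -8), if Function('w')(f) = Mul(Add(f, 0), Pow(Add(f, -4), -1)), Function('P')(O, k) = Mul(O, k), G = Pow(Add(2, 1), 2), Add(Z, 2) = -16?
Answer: Rational(-72, 5) ≈ -14.400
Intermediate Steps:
Z = -18 (Z = Add(-2, -16) = -18)
G = 9 (G = Pow(3, 2) = 9)
Function('w')(f) = Mul(f, Pow(Add(-4, f), -1))
Function('r')(b, E) = Rational(9, 5) (Function('r')(b, E) = Mul(9, Pow(Add(-4, 9), -1)) = Mul(9, Pow(5, -1)) = Mul(9, Rational(1, 5)) = Rational(9, 5))
Mul(Function('r')(Function('P')(1, 3), Z), -8) = Mul(Rational(9, 5), -8) = Rational(-72, 5)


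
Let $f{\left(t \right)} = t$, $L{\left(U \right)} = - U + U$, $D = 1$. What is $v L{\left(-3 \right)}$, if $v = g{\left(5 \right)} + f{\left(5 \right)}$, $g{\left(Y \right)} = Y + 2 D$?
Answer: $0$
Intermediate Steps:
$g{\left(Y \right)} = 2 + Y$ ($g{\left(Y \right)} = Y + 2 \cdot 1 = Y + 2 = 2 + Y$)
$L{\left(U \right)} = 0$
$v = 12$ ($v = \left(2 + 5\right) + 5 = 7 + 5 = 12$)
$v L{\left(-3 \right)} = 12 \cdot 0 = 0$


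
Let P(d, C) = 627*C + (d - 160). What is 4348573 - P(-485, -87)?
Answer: 4403767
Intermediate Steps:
P(d, C) = -160 + d + 627*C (P(d, C) = 627*C + (-160 + d) = -160 + d + 627*C)
4348573 - P(-485, -87) = 4348573 - (-160 - 485 + 627*(-87)) = 4348573 - (-160 - 485 - 54549) = 4348573 - 1*(-55194) = 4348573 + 55194 = 4403767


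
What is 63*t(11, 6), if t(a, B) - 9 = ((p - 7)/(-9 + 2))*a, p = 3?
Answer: 963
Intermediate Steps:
t(a, B) = 9 + 4*a/7 (t(a, B) = 9 + ((3 - 7)/(-9 + 2))*a = 9 + (-4/(-7))*a = 9 + (-4*(-1/7))*a = 9 + 4*a/7)
63*t(11, 6) = 63*(9 + (4/7)*11) = 63*(9 + 44/7) = 63*(107/7) = 963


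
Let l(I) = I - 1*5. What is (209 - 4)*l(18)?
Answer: 2665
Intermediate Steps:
l(I) = -5 + I (l(I) = I - 5 = -5 + I)
(209 - 4)*l(18) = (209 - 4)*(-5 + 18) = 205*13 = 2665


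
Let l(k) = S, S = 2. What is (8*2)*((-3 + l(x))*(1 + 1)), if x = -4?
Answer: -32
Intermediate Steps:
l(k) = 2
(8*2)*((-3 + l(x))*(1 + 1)) = (8*2)*((-3 + 2)*(1 + 1)) = 16*(-1*2) = 16*(-2) = -32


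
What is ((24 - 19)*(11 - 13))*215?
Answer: -2150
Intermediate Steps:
((24 - 19)*(11 - 13))*215 = (5*(-2))*215 = -10*215 = -2150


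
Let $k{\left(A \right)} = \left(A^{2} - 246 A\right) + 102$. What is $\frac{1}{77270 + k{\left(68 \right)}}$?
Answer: $\frac{1}{65268} \approx 1.5321 \cdot 10^{-5}$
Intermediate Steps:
$k{\left(A \right)} = 102 + A^{2} - 246 A$
$\frac{1}{77270 + k{\left(68 \right)}} = \frac{1}{77270 + \left(102 + 68^{2} - 16728\right)} = \frac{1}{77270 + \left(102 + 4624 - 16728\right)} = \frac{1}{77270 - 12002} = \frac{1}{65268}$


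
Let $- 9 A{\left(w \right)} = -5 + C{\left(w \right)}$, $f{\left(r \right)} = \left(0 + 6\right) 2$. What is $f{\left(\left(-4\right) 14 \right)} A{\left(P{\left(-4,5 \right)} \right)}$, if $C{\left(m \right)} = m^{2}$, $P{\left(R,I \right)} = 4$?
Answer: $- \frac{44}{3} \approx -14.667$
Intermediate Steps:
$f{\left(r \right)} = 12$ ($f{\left(r \right)} = 6 \cdot 2 = 12$)
$A{\left(w \right)} = \frac{5}{9} - \frac{w^{2}}{9}$ ($A{\left(w \right)} = - \frac{-5 + w^{2}}{9} = \frac{5}{9} - \frac{w^{2}}{9}$)
$f{\left(\left(-4\right) 14 \right)} A{\left(P{\left(-4,5 \right)} \right)} = 12 \left(\frac{5}{9} - \frac{4^{2}}{9}\right) = 12 \left(\frac{5}{9} - \frac{16}{9}\right) = 12 \left(- \frac{11}{9}\right) = - \frac{44}{3}$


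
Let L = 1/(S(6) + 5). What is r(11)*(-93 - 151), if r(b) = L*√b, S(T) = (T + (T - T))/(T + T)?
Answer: -488*√11/11 ≈ -147.14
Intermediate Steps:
S(T) = ½ (S(T) = (T + 0)/((2*T)) = T*(1/(2*T)) = ½)
L = 2/11 (L = 1/(½ + 5) = 1/(11/2) = 2/11 ≈ 0.18182)
r(b) = 2*√b/11
r(11)*(-93 - 151) = (2*√11/11)*(-93 - 151) = (2*√11/11)*(-244) = -488*√11/11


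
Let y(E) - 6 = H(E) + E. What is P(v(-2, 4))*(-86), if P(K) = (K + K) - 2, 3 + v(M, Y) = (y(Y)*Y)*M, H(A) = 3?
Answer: 18576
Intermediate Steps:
y(E) = 9 + E (y(E) = 6 + (3 + E) = 9 + E)
v(M, Y) = -3 + M*Y*(9 + Y) (v(M, Y) = -3 + ((9 + Y)*Y)*M = -3 + (Y*(9 + Y))*M = -3 + M*Y*(9 + Y))
P(K) = -2 + 2*K (P(K) = 2*K - 2 = -2 + 2*K)
P(v(-2, 4))*(-86) = (-2 + 2*(-3 - 2*4*(9 + 4)))*(-86) = (-2 + 2*(-3 - 2*4*13))*(-86) = (-2 + 2*(-3 - 104))*(-86) = (-2 + 2*(-107))*(-86) = (-2 - 214)*(-86) = -216*(-86) = 18576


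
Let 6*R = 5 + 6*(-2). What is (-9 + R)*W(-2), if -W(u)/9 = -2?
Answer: -183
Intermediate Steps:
W(u) = 18 (W(u) = -9*(-2) = 18)
R = -7/6 (R = (5 + 6*(-2))/6 = (5 - 12)/6 = (⅙)*(-7) = -7/6 ≈ -1.1667)
(-9 + R)*W(-2) = (-9 - 7/6)*18 = -61/6*18 = -183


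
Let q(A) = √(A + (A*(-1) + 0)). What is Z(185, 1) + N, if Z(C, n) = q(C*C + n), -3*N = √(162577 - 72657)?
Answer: -8*√1405/3 ≈ -99.956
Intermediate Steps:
N = -8*√1405/3 (N = -√(162577 - 72657)/3 = -8*√1405/3 ≈ -99.956)
q(A) = 0 (q(A) = √(A + (-A + 0)) = √(A - A) = √0 = 0)
Z(C, n) = 0
Z(185, 1) + N = 0 - 8*√1405/3 = -8*√1405/3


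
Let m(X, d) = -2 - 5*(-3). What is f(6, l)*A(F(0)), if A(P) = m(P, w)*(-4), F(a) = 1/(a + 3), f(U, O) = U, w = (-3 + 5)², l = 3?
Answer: -312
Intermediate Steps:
w = 4 (w = 2² = 4)
m(X, d) = 13 (m(X, d) = -2 + 15 = 13)
F(a) = 1/(3 + a)
A(P) = -52 (A(P) = 13*(-4) = -52)
f(6, l)*A(F(0)) = 6*(-52) = -312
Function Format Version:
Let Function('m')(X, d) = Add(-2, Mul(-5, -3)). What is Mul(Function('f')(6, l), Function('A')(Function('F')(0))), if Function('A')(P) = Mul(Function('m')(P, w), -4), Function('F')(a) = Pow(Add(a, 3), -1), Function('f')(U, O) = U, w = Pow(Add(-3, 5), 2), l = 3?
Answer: -312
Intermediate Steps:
w = 4 (w = Pow(2, 2) = 4)
Function('m')(X, d) = 13 (Function('m')(X, d) = Add(-2, 15) = 13)
Function('F')(a) = Pow(Add(3, a), -1)
Function('A')(P) = -52 (Function('A')(P) = Mul(13, -4) = -52)
Mul(Function('f')(6, l), Function('A')(Function('F')(0))) = Mul(6, -52) = -312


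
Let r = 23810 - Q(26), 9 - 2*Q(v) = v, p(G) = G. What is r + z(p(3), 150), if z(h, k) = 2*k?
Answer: 48237/2 ≈ 24119.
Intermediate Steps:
Q(v) = 9/2 - v/2
r = 47637/2 (r = 23810 - (9/2 - 1/2*26) = 23810 - (9/2 - 13) = 23810 - 1*(-17/2) = 23810 + 17/2 = 47637/2 ≈ 23819.)
r + z(p(3), 150) = 47637/2 + 2*150 = 47637/2 + 300 = 48237/2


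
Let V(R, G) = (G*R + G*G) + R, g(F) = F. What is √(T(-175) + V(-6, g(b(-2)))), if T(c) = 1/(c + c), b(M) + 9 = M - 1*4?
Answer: √1514086/70 ≈ 17.578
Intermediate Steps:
b(M) = -13 + M (b(M) = -9 + (M - 1*4) = -9 + (M - 4) = -9 + (-4 + M) = -13 + M)
T(c) = 1/(2*c)
V(R, G) = R + G² + G*R (V(R, G) = (G*R + G²) + R = (G² + G*R) + R = R + G² + G*R)
√(T(-175) + V(-6, g(b(-2)))) = √((½)/(-175) + (-6 + (-13 - 2)² + (-13 - 2)*(-6))) = √((½)*(-1/175) + (-6 + (-15)² - 15*(-6))) = √(-1/350 + (-6 + 225 + 90)) = √(-1/350 + 309) = √(108149/350) = √1514086/70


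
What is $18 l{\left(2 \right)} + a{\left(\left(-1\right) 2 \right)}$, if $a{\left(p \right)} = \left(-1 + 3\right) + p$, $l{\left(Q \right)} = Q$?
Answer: $36$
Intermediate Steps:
$a{\left(p \right)} = 2 + p$
$18 l{\left(2 \right)} + a{\left(\left(-1\right) 2 \right)} = 18 \cdot 2 + \left(2 - 2\right) = 36 + \left(2 - 2\right) = 36 + 0 = 36$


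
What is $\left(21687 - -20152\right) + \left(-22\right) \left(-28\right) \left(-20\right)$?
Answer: $29519$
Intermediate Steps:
$\left(21687 - -20152\right) + \left(-22\right) \left(-28\right) \left(-20\right) = \left(21687 + 20152\right) + 616 \left(-20\right) = 41839 - 12320 = 29519$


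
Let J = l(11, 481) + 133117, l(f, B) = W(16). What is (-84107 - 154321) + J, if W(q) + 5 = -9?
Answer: -105325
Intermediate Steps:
W(q) = -14 (W(q) = -5 - 9 = -14)
l(f, B) = -14
J = 133103 (J = -14 + 133117 = 133103)
(-84107 - 154321) + J = (-84107 - 154321) + 133103 = -238428 + 133103 = -105325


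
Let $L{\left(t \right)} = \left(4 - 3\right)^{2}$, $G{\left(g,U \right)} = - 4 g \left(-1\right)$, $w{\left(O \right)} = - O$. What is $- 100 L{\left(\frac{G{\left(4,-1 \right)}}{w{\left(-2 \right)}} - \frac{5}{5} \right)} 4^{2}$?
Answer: $-1600$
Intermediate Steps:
$G{\left(g,U \right)} = 4 g$
$L{\left(t \right)} = 1$ ($L{\left(t \right)} = 1^{2} = 1$)
$- 100 L{\left(\frac{G{\left(4,-1 \right)}}{w{\left(-2 \right)}} - \frac{5}{5} \right)} 4^{2} = \left(-100\right) 1 \cdot 4^{2} = \left(-100\right) 16 = -1600$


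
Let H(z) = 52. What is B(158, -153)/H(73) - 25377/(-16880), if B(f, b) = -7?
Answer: 300361/219440 ≈ 1.3688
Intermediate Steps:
B(158, -153)/H(73) - 25377/(-16880) = -7/52 - 25377/(-16880) = -7*1/52 - 25377*(-1/16880) = -7/52 + 25377/16880 = 300361/219440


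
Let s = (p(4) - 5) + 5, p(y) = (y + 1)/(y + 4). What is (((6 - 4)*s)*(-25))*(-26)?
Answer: 1625/2 ≈ 812.50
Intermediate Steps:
p(y) = (1 + y)/(4 + y)
s = 5/8 (s = ((1 + 4)/(4 + 4) - 5) + 5 = (5/8 - 5) + 5 = -35/8 + 5 = 5/8 ≈ 0.62500)
(((6 - 4)*s)*(-25))*(-26) = (((6 - 4)*(5/8))*(-25))*(-26) = ((2*(5/8))*(-25))*(-26) = ((5/4)*(-25))*(-26) = -125/4*(-26) = 1625/2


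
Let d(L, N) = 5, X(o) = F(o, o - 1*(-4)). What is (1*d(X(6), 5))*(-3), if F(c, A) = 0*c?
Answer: -15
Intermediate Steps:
F(c, A) = 0
X(o) = 0
(1*d(X(6), 5))*(-3) = (1*5)*(-3) = 5*(-3) = -15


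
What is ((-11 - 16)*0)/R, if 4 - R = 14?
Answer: 0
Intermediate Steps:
R = -10 (R = 4 - 1*14 = 4 - 14 = -10)
((-11 - 16)*0)/R = ((-11 - 16)*0)/(-10) = -27*0*(-⅒) = 0*(-⅒) = 0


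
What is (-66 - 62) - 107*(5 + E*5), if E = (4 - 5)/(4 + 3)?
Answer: -4106/7 ≈ -586.57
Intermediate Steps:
E = -1/7 ≈ -0.14286
(-66 - 62) - 107*(5 + E*5) = (-66 - 62) - 107*(5 - 1/7*5) = -128 - 107*(5 - 5/7) = -128 - 107*30/7 = -128 - 3210/7 = -4106/7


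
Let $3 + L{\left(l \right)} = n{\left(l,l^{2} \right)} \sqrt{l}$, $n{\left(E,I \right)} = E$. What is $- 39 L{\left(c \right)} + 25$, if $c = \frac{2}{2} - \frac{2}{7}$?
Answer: $142 - \frac{195 \sqrt{35}}{49} \approx 118.46$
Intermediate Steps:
$c = \frac{5}{7}$ ($c = 2 \cdot \frac{1}{2} - \frac{2}{7} = 1 - \frac{2}{7} = \frac{5}{7} \approx 0.71429$)
$L{\left(l \right)} = -3 + l^{\frac{3}{2}}$ ($L{\left(l \right)} = -3 + l \sqrt{l} = -3 + l^{\frac{3}{2}}$)
$- 39 L{\left(c \right)} + 25 = - 39 \left(-3 + \left(\frac{5}{7}\right)^{\frac{3}{2}}\right) + 25 = - 39 \left(-3 + \frac{5 \sqrt{35}}{49}\right) + 25 = \left(117 - \frac{195 \sqrt{35}}{49}\right) + 25 = 142 - \frac{195 \sqrt{35}}{49}$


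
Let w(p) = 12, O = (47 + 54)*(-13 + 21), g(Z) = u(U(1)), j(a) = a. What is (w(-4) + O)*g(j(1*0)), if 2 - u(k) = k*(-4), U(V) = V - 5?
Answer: -11480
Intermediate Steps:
U(V) = -5 + V
u(k) = 2 + 4*k (u(k) = 2 - k*(-4) = 2 - (-4)*k = 2 + 4*k)
g(Z) = -14 (g(Z) = 2 + 4*(-5 + 1) = 2 + 4*(-4) = 2 - 16 = -14)
O = 808 (O = 101*8 = 808)
(w(-4) + O)*g(j(1*0)) = (12 + 808)*(-14) = 820*(-14) = -11480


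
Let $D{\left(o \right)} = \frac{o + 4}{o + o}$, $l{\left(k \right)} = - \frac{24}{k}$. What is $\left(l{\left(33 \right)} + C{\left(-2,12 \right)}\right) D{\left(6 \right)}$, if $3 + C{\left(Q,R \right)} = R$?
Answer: $\frac{455}{66} \approx 6.8939$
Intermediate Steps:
$C{\left(Q,R \right)} = -3 + R$
$D{\left(o \right)} = \frac{4 + o}{2 o}$
$\left(l{\left(33 \right)} + C{\left(-2,12 \right)}\right) D{\left(6 \right)} = \left(- \frac{24}{33} + \left(-3 + 12\right)\right) \frac{4 + 6}{2 \cdot 6} = \left(\left(-24\right) \frac{1}{33} + 9\right) \frac{1}{2} \cdot \frac{1}{6} \cdot 10 = \left(- \frac{8}{11} + 9\right) \frac{5}{6} = \frac{91}{11} \cdot \frac{5}{6} = \frac{455}{66}$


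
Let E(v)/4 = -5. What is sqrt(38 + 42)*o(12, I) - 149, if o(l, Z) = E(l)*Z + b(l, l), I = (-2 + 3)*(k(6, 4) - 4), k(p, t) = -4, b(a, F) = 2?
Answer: -149 + 648*sqrt(5) ≈ 1300.0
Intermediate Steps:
E(v) = -20 (E(v) = 4*(-5) = -20)
I = -8 (I = (-2 + 3)*(-4 - 4) = 1*(-8) = -8)
o(l, Z) = 2 - 20*Z (o(l, Z) = -20*Z + 2 = 2 - 20*Z)
sqrt(38 + 42)*o(12, I) - 149 = sqrt(38 + 42)*(2 - 20*(-8)) - 149 = sqrt(80)*(2 + 160) - 149 = (4*sqrt(5))*162 - 149 = 648*sqrt(5) - 149 = -149 + 648*sqrt(5)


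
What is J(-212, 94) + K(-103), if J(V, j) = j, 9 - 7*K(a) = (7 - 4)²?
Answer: 94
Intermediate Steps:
K(a) = 0 (K(a) = 9/7 - (7 - 4)²/7 = 9/7 - ⅐*3² = 9/7 - ⅐*9 = 9/7 - 9/7 = 0)
J(-212, 94) + K(-103) = 94 + 0 = 94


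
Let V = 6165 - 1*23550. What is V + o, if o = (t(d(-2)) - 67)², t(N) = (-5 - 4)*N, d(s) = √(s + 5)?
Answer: -12653 + 1206*√3 ≈ -10564.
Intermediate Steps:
d(s) = √(5 + s)
t(N) = -9*N
V = -17385 (V = 6165 - 23550 = -17385)
o = (-67 - 9*√3)² (o = (-9*√(5 - 2) - 67)² = (-9*√3 - 67)² = (-67 - 9*√3)² ≈ 6820.9)
V + o = -17385 + (4732 + 1206*√3) = -12653 + 1206*√3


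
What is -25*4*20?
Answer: -2000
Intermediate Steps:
-25*4*20 = -100*20 = -2000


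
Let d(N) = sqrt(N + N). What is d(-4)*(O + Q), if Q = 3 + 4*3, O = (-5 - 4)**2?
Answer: 192*I*sqrt(2) ≈ 271.53*I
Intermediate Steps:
O = 81 (O = (-9)**2 = 81)
Q = 15 (Q = 3 + 12 = 15)
d(N) = sqrt(2)*sqrt(N) (d(N) = sqrt(2*N) = sqrt(2)*sqrt(N))
d(-4)*(O + Q) = (sqrt(2)*sqrt(-4))*(81 + 15) = (sqrt(2)*(2*I))*96 = (2*I*sqrt(2))*96 = 192*I*sqrt(2)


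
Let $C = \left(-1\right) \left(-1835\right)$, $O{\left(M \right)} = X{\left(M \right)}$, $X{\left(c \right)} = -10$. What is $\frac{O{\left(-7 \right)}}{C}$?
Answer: $- \frac{2}{367} \approx -0.0054496$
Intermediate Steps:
$O{\left(M \right)} = -10$
$C = 1835$
$\frac{O{\left(-7 \right)}}{C} = - \frac{10}{1835} = \left(-10\right) \frac{1}{1835} = - \frac{2}{367}$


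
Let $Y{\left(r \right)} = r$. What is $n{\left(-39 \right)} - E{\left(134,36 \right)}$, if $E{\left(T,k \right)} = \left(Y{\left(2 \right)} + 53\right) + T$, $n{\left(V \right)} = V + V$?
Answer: $-267$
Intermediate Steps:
$n{\left(V \right)} = 2 V$
$E{\left(T,k \right)} = 55 + T$ ($E{\left(T,k \right)} = \left(2 + 53\right) + T = 55 + T$)
$n{\left(-39 \right)} - E{\left(134,36 \right)} = 2 \left(-39\right) - \left(55 + 134\right) = -78 - 189 = -267$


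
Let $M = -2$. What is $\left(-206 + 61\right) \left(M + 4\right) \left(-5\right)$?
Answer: $1450$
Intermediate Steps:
$\left(-206 + 61\right) \left(M + 4\right) \left(-5\right) = \left(-206 + 61\right) \left(-2 + 4\right) \left(-5\right) = - 145 \cdot 2 \left(-5\right) = \left(-145\right) \left(-10\right) = 1450$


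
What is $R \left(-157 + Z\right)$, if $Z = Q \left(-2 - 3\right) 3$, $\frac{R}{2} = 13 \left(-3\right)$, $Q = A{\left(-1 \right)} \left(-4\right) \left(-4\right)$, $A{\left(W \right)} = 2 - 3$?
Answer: $-6474$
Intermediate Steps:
$A{\left(W \right)} = -1$ ($A{\left(W \right)} = 2 - 3 = -1$)
$Q = -16$ ($Q = \left(-1\right) \left(-4\right) \left(-4\right) = 4 \left(-4\right) = -16$)
$R = -78$ ($R = 2 \cdot 13 \left(-3\right) = 2 \left(-39\right) = -78$)
$Z = 240$ ($Z = - 16 \left(-2 - 3\right) 3 = - 16 \left(\left(-5\right) 3\right) = \left(-16\right) \left(-15\right) = 240$)
$R \left(-157 + Z\right) = - 78 \left(-157 + 240\right) = \left(-78\right) 83 = -6474$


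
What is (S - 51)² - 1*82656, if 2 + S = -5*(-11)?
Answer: -82652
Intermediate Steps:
S = 53 (S = -2 - 5*(-11) = -2 + 55 = 53)
(S - 51)² - 1*82656 = (53 - 51)² - 1*82656 = 2² - 82656 = 4 - 82656 = -82652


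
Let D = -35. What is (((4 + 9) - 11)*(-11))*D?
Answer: 770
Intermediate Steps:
(((4 + 9) - 11)*(-11))*D = (((4 + 9) - 11)*(-11))*(-35) = ((13 - 11)*(-11))*(-35) = (2*(-11))*(-35) = -22*(-35) = 770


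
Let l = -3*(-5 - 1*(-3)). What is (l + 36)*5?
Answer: 210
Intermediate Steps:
l = 6 (l = -3*(-5 + 3) = -3*(-2) = 6)
(l + 36)*5 = (6 + 36)*5 = 42*5 = 210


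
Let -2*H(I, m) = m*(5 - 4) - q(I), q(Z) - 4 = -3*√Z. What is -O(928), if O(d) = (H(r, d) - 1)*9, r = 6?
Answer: 4167 + 27*√6/2 ≈ 4200.1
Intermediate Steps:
q(Z) = 4 - 3*√Z
H(I, m) = 2 - 3*√I/2 - m/2 (H(I, m) = -(m*(5 - 4) - (4 - 3*√I))/2 = -(m*1 + (-4 + 3*√I))/2 = -(m + (-4 + 3*√I))/2 = -(-4 + m + 3*√I)/2 = 2 - 3*√I/2 - m/2)
O(d) = 9 - 27*√6/2 - 9*d/2 (O(d) = ((2 - 3*√6/2 - d/2) - 1)*9 = (1 - 3*√6/2 - d/2)*9 = 9 - 27*√6/2 - 9*d/2)
-O(928) = -(9 - 27*√6/2 - 9/2*928) = -(9 - 27*√6/2 - 4176) = -(-4167 - 27*√6/2) = 4167 + 27*√6/2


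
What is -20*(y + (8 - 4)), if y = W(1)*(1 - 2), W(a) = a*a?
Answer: -60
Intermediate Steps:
W(a) = a²
y = -1 (y = 1²*(1 - 2) = 1*(-1) = -1)
-20*(y + (8 - 4)) = -20*(-1 + (8 - 4)) = -20*(-1 + 4) = -20*3 = -60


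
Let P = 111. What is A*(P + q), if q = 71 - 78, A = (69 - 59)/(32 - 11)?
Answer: 1040/21 ≈ 49.524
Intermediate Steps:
A = 10/21 ≈ 0.47619
q = -7
A*(P + q) = 10*(111 - 7)/21 = (10/21)*104 = 1040/21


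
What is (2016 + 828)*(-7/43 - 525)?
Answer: -64223208/43 ≈ -1.4936e+6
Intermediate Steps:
(2016 + 828)*(-7/43 - 525) = 2844*(-7*1/43 - 525) = 2844*(-7/43 - 525) = 2844*(-22582/43) = -64223208/43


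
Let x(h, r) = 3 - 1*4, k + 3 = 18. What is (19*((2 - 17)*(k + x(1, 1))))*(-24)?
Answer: 95760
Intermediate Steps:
k = 15 (k = -3 + 18 = 15)
x(h, r) = -1 (x(h, r) = 3 - 4 = -1)
(19*((2 - 17)*(k + x(1, 1))))*(-24) = (19*((2 - 17)*(15 - 1)))*(-24) = (19*(-15*14))*(-24) = (19*(-210))*(-24) = -3990*(-24) = 95760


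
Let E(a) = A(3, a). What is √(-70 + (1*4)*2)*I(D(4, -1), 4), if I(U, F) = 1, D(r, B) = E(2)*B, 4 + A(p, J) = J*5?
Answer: I*√62 ≈ 7.874*I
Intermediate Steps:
A(p, J) = -4 + 5*J (A(p, J) = -4 + J*5 = -4 + 5*J)
E(a) = -4 + 5*a
D(r, B) = 6*B (D(r, B) = (-4 + 5*2)*B = (-4 + 10)*B = 6*B)
√(-70 + (1*4)*2)*I(D(4, -1), 4) = √(-70 + (1*4)*2)*1 = √(-70 + 4*2)*1 = √(-70 + 8)*1 = √(-62)*1 = (I*√62)*1 = I*√62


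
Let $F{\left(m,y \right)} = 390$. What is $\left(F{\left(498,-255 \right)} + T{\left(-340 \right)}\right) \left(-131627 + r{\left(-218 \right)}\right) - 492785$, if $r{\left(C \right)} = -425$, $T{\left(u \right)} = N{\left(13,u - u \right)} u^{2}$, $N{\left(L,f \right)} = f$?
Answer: $-51993065$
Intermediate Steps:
$T{\left(u \right)} = 0$ ($T{\left(u \right)} = \left(u - u\right) u^{2} = 0 u^{2} = 0$)
$\left(F{\left(498,-255 \right)} + T{\left(-340 \right)}\right) \left(-131627 + r{\left(-218 \right)}\right) - 492785 = \left(390 + 0\right) \left(-131627 - 425\right) - 492785 = 390 \left(-132052\right) - 492785 = -51500280 - 492785 = -51993065$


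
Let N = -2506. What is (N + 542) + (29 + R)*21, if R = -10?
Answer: -1565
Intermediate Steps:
(N + 542) + (29 + R)*21 = (-2506 + 542) + (29 - 10)*21 = -1964 + 19*21 = -1964 + 399 = -1565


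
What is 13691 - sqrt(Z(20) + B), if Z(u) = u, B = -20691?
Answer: 13691 - I*sqrt(20671) ≈ 13691.0 - 143.77*I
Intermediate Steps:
13691 - sqrt(Z(20) + B) = 13691 - sqrt(20 - 20691) = 13691 - sqrt(-20671) = 13691 - I*sqrt(20671)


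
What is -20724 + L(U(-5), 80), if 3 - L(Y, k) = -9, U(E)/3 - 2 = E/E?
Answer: -20712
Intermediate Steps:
U(E) = 9 (U(E) = 6 + 3*(E/E) = 6 + 3*1 = 6 + 3 = 9)
L(Y, k) = 12 (L(Y, k) = 3 - 1*(-9) = 3 + 9 = 12)
-20724 + L(U(-5), 80) = -20724 + 12 = -20712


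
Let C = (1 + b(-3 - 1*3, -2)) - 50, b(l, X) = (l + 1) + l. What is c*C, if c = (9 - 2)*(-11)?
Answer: 4620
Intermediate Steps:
b(l, X) = 1 + 2*l (b(l, X) = (1 + l) + l = 1 + 2*l)
c = -77 (c = 7*(-11) = -77)
C = -60 (C = (1 + (1 + 2*(-3 - 1*3))) - 50 = (1 + (1 + 2*(-3 - 3))) - 50 = (1 + (1 + 2*(-6))) - 50 = (1 + (1 - 12)) - 50 = (1 - 11) - 50 = -10 - 50 = -60)
c*C = -77*(-60) = 4620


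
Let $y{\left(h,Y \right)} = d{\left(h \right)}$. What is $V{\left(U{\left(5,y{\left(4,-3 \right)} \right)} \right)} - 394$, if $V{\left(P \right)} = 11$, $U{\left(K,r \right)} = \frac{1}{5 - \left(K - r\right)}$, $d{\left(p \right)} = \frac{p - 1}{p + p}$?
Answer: $-383$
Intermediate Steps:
$d{\left(p \right)} = \frac{-1 + p}{2 p}$
$y{\left(h,Y \right)} = \frac{-1 + h}{2 h}$
$U{\left(K,r \right)} = \frac{1}{5 + r - K}$
$V{\left(U{\left(5,y{\left(4,-3 \right)} \right)} \right)} - 394 = 11 - 394 = -383$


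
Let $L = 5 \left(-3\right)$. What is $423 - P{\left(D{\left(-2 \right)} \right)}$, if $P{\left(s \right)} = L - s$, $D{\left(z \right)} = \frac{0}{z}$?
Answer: $438$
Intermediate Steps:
$D{\left(z \right)} = 0$
$L = -15$
$P{\left(s \right)} = -15 - s$
$423 - P{\left(D{\left(-2 \right)} \right)} = 423 - \left(-15 - 0\right) = 423 - \left(-15 + 0\right) = 423 - -15 = 423 + 15 = 438$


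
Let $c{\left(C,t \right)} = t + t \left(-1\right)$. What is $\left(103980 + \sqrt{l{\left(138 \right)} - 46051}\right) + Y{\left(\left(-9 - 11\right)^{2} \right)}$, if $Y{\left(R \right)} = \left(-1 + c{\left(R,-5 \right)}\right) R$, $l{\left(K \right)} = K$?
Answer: $103580 + 7 i \sqrt{937} \approx 1.0358 \cdot 10^{5} + 214.27 i$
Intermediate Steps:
$c{\left(C,t \right)} = 0$ ($c{\left(C,t \right)} = t - t = 0$)
$Y{\left(R \right)} = - R$ ($Y{\left(R \right)} = \left(-1 + 0\right) R = - R$)
$\left(103980 + \sqrt{l{\left(138 \right)} - 46051}\right) + Y{\left(\left(-9 - 11\right)^{2} \right)} = \left(103980 + \sqrt{138 - 46051}\right) - \left(-9 - 11\right)^{2} = \left(103980 + \sqrt{-45913}\right) - \left(-20\right)^{2} = \left(103980 + 7 i \sqrt{937}\right) - 400 = 103580 + 7 i \sqrt{937}$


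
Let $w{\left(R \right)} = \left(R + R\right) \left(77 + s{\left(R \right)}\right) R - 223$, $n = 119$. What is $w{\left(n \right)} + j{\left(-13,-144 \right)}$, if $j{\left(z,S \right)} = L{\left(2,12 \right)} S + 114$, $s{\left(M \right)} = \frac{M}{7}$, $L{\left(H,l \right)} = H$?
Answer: $2661871$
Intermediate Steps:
$s{\left(M \right)} = \frac{M}{7}$ ($s{\left(M \right)} = M \frac{1}{7} = \frac{M}{7}$)
$j{\left(z,S \right)} = 114 + 2 S$ ($j{\left(z,S \right)} = 2 S + 114 = 114 + 2 S$)
$w{\left(R \right)} = -223 + 2 R^{2} \left(77 + \frac{R}{7}\right)$ ($w{\left(R \right)} = \left(R + R\right) \left(77 + \frac{R}{7}\right) R - 223 = 2 R \left(77 + \frac{R}{7}\right) R - 223 = 2 R^{2} \left(77 + \frac{R}{7}\right) - 223 = -223 + 2 R^{2} \left(77 + \frac{R}{7}\right)$)
$w{\left(n \right)} + j{\left(-13,-144 \right)} = \left(-223 + 154 \cdot 119^{2} + \frac{2 \cdot 119^{3}}{7}\right) + \left(114 + 2 \left(-144\right)\right) = \left(-223 + 154 \cdot 14161 + \frac{2}{7} \cdot 1685159\right) + \left(114 - 288\right) = \left(-223 + 2180794 + 481474\right) - 174 = 2662045 - 174 = 2661871$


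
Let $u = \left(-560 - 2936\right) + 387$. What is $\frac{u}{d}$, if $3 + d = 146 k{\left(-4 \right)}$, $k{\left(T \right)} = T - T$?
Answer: $\frac{3109}{3} \approx 1036.3$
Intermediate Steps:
$k{\left(T \right)} = 0$
$u = -3109$ ($u = -3496 + 387 = -3109$)
$d = -3$ ($d = -3 + 146 \cdot 0 = -3 + 0 = -3$)
$\frac{u}{d} = - \frac{3109}{-3} = \left(-3109\right) \left(- \frac{1}{3}\right) = \frac{3109}{3}$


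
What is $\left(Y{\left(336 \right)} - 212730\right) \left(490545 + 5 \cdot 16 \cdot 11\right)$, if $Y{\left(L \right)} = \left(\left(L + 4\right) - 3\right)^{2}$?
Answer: $-48730194425$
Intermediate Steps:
$Y{\left(L \right)} = \left(1 + L\right)^{2}$ ($Y{\left(L \right)} = \left(\left(4 + L\right) - 3\right)^{2} = \left(1 + L\right)^{2}$)
$\left(Y{\left(336 \right)} - 212730\right) \left(490545 + 5 \cdot 16 \cdot 11\right) = \left(\left(1 + 336\right)^{2} - 212730\right) \left(490545 + 5 \cdot 16 \cdot 11\right) = \left(337^{2} - 212730\right) \left(490545 + 80 \cdot 11\right) = \left(113569 - 212730\right) \left(490545 + 880\right) = \left(-99161\right) 491425 = -48730194425$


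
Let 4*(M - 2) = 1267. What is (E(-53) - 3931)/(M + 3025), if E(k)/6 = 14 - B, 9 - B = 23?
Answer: -15052/13375 ≈ -1.1254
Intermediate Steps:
B = -14 (B = 9 - 1*23 = 9 - 23 = -14)
M = 1275/4 (M = 2 + (1/4)*1267 = 2 + 1267/4 = 1275/4 ≈ 318.75)
E(k) = 168 (E(k) = 6*(14 - 1*(-14)) = 6*(14 + 14) = 6*28 = 168)
(E(-53) - 3931)/(M + 3025) = (168 - 3931)/(1275/4 + 3025) = -3763/13375/4 = -3763*4/13375 = -15052/13375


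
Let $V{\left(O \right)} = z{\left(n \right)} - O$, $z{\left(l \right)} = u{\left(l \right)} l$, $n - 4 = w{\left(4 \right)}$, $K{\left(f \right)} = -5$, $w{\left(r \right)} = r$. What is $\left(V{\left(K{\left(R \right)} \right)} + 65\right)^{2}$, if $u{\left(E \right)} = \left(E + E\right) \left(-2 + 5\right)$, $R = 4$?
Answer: $206116$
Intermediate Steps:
$u{\left(E \right)} = 6 E$ ($u{\left(E \right)} = 2 E 3 = 6 E$)
$n = 8$ ($n = 4 + 4 = 8$)
$z{\left(l \right)} = 6 l^{2}$ ($z{\left(l \right)} = 6 l l = 6 l^{2}$)
$V{\left(O \right)} = 384 - O$ ($V{\left(O \right)} = 6 \cdot 8^{2} - O = 6 \cdot 64 - O = 384 - O$)
$\left(V{\left(K{\left(R \right)} \right)} + 65\right)^{2} = \left(\left(384 - -5\right) + 65\right)^{2} = \left(\left(384 + 5\right) + 65\right)^{2} = \left(389 + 65\right)^{2} = 454^{2} = 206116$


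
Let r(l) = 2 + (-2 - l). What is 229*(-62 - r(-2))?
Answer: -14656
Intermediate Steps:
r(l) = -l
229*(-62 - r(-2)) = 229*(-62 - (-1)*(-2)) = 229*(-62 - 1*2) = 229*(-62 - 2) = 229*(-64) = -14656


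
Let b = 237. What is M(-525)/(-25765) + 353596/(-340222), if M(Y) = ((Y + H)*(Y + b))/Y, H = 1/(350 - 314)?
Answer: -2365760824438/2301027705375 ≈ -1.0281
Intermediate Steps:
H = 1/36 ≈ 0.027778
M(Y) = (237 + Y)*(1/36 + Y)/Y (M(Y) = ((Y + 1/36)*(Y + 237))/Y = ((1/36 + Y)*(237 + Y))/Y = ((237 + Y)*(1/36 + Y))/Y = (237 + Y)*(1/36 + Y)/Y)
M(-525)/(-25765) + 353596/(-340222) = (8533/36 - 525 + (79/12)/(-525))/(-25765) + 353596/(-340222) = (8533/36 - 525 + (79/12)*(-1/525))*(-1/25765) + 353596*(-1/340222) = (8533/36 - 525 - 79/6300)*(-1/25765) - 176798/170111 = -151192/525*(-1/25765) - 176798/170111 = 151192/13526625 - 176798/170111 = -2365760824438/2301027705375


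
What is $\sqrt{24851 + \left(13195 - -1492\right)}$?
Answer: $\sqrt{39538} \approx 198.84$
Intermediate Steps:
$\sqrt{24851 + \left(13195 - -1492\right)} = \sqrt{24851 + \left(13195 + 1492\right)} = \sqrt{24851 + 14687} = \sqrt{39538}$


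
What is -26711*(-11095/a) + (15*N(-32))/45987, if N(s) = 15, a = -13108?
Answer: -4542879153205/200932532 ≈ -22609.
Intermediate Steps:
-26711*(-11095/a) + (15*N(-32))/45987 = -26711/((-13108/(-11095))) + (15*15)/45987 = -26711/((-13108*(-1/11095))) + 225*(1/45987) = -26711/13108/11095 + 75/15329 = -26711*11095/13108 + 75/15329 = -296358545/13108 + 75/15329 = -4542879153205/200932532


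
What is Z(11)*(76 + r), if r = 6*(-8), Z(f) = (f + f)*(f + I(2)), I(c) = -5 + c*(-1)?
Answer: 2464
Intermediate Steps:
I(c) = -5 - c
Z(f) = 2*f*(-7 + f) (Z(f) = (f + f)*(f + (-5 - 1*2)) = (2*f)*(f + (-5 - 2)) = (2*f)*(f - 7) = (2*f)*(-7 + f) = 2*f*(-7 + f))
r = -48
Z(11)*(76 + r) = (2*11*(-7 + 11))*(76 - 48) = (2*11*4)*28 = 88*28 = 2464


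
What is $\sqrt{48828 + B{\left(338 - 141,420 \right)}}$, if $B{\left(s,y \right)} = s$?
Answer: $5 \sqrt{1961} \approx 221.42$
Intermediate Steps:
$\sqrt{48828 + B{\left(338 - 141,420 \right)}} = \sqrt{48828 + \left(338 - 141\right)} = \sqrt{48828 + 197} = \sqrt{49025} = 5 \sqrt{1961}$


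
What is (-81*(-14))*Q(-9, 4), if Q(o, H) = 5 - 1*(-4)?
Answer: 10206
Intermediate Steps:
Q(o, H) = 9 (Q(o, H) = 5 + 4 = 9)
(-81*(-14))*Q(-9, 4) = -81*(-14)*9 = 1134*9 = 10206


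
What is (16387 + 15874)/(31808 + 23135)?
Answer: 32261/54943 ≈ 0.58717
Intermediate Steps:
(16387 + 15874)/(31808 + 23135) = 32261/54943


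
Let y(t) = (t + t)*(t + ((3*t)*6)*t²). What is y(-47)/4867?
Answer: 175672934/4867 ≈ 36095.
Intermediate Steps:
y(t) = 2*t*(t + 18*t³) (y(t) = (2*t)*(t + (18*t)*t²) = (2*t)*(t + 18*t³) = 2*t*(t + 18*t³))
y(-47)/4867 = ((-47)²*(2 + 36*(-47)²))/4867 = (2209*(2 + 36*2209))*(1/4867) = (2209*(2 + 79524))*(1/4867) = (2209*79526)*(1/4867) = 175672934*(1/4867) = 175672934/4867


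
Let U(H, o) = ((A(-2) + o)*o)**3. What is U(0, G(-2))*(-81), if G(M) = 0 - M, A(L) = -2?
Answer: 0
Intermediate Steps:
G(M) = -M
U(H, o) = o**3*(-2 + o)**3 (U(H, o) = ((-2 + o)*o)**3 = (o*(-2 + o))**3 = o**3*(-2 + o)**3)
U(0, G(-2))*(-81) = ((-1*(-2))**3*(-2 - 1*(-2))**3)*(-81) = (2**3*(-2 + 2)**3)*(-81) = (8*0**3)*(-81) = (8*0)*(-81) = 0*(-81) = 0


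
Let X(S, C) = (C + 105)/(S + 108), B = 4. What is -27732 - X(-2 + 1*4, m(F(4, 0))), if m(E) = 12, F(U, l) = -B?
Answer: -3050637/110 ≈ -27733.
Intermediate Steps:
F(U, l) = -4 (F(U, l) = -1*4 = -4)
X(S, C) = (105 + C)/(108 + S)
-27732 - X(-2 + 1*4, m(F(4, 0))) = -27732 - (105 + 12)/(108 + (-2 + 1*4)) = -27732 - 117/(108 + (-2 + 4)) = -27732 - 117/(108 + 2) = -27732 - 117/110 = -3050637/110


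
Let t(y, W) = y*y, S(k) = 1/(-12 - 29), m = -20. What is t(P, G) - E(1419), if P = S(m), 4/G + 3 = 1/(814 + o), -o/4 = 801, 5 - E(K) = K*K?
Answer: 3384787637/1681 ≈ 2.0136e+6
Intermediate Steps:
E(K) = 5 - K² (E(K) = 5 - K*K = 5 - K²)
o = -3204 (o = -4*801 = -3204)
S(k) = -1/41 (S(k) = 1/(-41) = -1/41)
G = -9560/7171 (G = 4/(-3 + 1/(814 - 3204)) = 4/(-3 + 1/(-2390)) = 4/(-3 - 1/2390) = 4/(-7171/2390) = 4*(-2390/7171) = -9560/7171 ≈ -1.3331)
P = -1/41 ≈ -0.024390
t(y, W) = y²
t(P, G) - E(1419) = (-1/41)² - (5 - 1*1419²) = 1/1681 - (5 - 1*2013561) = 1/1681 - (5 - 2013561) = 1/1681 - 1*(-2013556) = 1/1681 + 2013556 = 3384787637/1681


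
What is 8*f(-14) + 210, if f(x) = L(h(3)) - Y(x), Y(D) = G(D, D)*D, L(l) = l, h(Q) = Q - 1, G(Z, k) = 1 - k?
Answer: 1906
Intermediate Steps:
h(Q) = -1 + Q
Y(D) = D*(1 - D) (Y(D) = (1 - D)*D = D*(1 - D))
f(x) = 2 - x*(1 - x) (f(x) = (-1 + 3) - x*(1 - x) = 2 - x*(1 - x))
8*f(-14) + 210 = 8*(2 - 14*(-1 - 14)) + 210 = 8*(2 - 14*(-15)) + 210 = 8*(2 + 210) + 210 = 8*212 + 210 = 1696 + 210 = 1906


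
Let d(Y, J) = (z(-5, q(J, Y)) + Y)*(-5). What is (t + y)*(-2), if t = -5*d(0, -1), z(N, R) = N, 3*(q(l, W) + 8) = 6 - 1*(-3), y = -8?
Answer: 266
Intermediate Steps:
q(l, W) = -5 (q(l, W) = -8 + (6 - 1*(-3))/3 = -8 + (6 + 3)/3 = -8 + (⅓)*9 = -8 + 3 = -5)
d(Y, J) = 25 - 5*Y (d(Y, J) = (-5 + Y)*(-5) = 25 - 5*Y)
t = -125 (t = -5*(25 - 5*0) = -5*(25 + 0) = -5*25 = -125)
(t + y)*(-2) = (-125 - 8)*(-2) = -133*(-2) = 266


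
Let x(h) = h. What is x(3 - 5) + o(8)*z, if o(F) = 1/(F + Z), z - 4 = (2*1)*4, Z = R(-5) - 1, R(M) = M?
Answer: 4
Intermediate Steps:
Z = -6 (Z = -5 - 1 = -6)
z = 12 (z = 4 + (2*1)*4 = 4 + 2*4 = 4 + 8 = 12)
o(F) = 1/(-6 + F) (o(F) = 1/(F - 6) = 1/(-6 + F))
x(3 - 5) + o(8)*z = (3 - 5) + 12/(-6 + 8) = -2 + 12/2 = -2 + (1/2)*12 = -2 + 6 = 4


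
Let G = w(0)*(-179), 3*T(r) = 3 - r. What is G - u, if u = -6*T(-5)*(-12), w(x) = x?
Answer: -192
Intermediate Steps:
T(r) = 1 - r/3 (T(r) = (3 - r)/3 = 1 - r/3)
G = 0 (G = 0*(-179) = 0)
u = 192 (u = -6*(1 - ⅓*(-5))*(-12) = -6*(1 + 5/3)*(-12) = -6*8/3*(-12) = -16*(-12) = 192)
G - u = 0 - 1*192 = 0 - 192 = -192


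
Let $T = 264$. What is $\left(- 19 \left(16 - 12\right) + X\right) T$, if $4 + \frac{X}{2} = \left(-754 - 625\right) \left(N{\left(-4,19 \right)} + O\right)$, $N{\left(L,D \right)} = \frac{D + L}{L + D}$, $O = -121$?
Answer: $87351264$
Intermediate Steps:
$N{\left(L,D \right)} = 1$ ($N{\left(L,D \right)} = \frac{D + L}{D + L} = 1$)
$X = 330952$ ($X = -8 + 2 \left(-754 - 625\right) \left(1 - 121\right) = -8 + 2 \left(\left(-1379\right) \left(-120\right)\right) = -8 + 2 \cdot 165480 = -8 + 330960 = 330952$)
$\left(- 19 \left(16 - 12\right) + X\right) T = \left(- 19 \left(16 - 12\right) + 330952\right) 264 = \left(\left(-19\right) 4 + 330952\right) 264 = \left(-76 + 330952\right) 264 = 330876 \cdot 264 = 87351264$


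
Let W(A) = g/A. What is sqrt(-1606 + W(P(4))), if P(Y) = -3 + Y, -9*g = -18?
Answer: 2*I*sqrt(401) ≈ 40.05*I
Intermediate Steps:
g = 2 (g = -1/9*(-18) = 2)
W(A) = 2/A
sqrt(-1606 + W(P(4))) = sqrt(-1606 + 2/(-3 + 4)) = sqrt(-1606 + 2/1) = sqrt(-1606 + 2*1) = sqrt(-1606 + 2) = sqrt(-1604) = 2*I*sqrt(401)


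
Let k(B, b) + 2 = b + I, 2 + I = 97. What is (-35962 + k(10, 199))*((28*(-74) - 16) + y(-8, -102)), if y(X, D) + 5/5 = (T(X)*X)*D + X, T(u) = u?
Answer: 307653750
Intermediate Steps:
I = 95 (I = -2 + 97 = 95)
y(X, D) = -1 + X + D*X**2 (y(X, D) = -1 + ((X*X)*D + X) = -1 + (X**2*D + X) = -1 + (D*X**2 + X) = -1 + (X + D*X**2) = -1 + X + D*X**2)
k(B, b) = 93 + b (k(B, b) = -2 + (b + 95) = -2 + (95 + b) = 93 + b)
(-35962 + k(10, 199))*((28*(-74) - 16) + y(-8, -102)) = (-35962 + (93 + 199))*((28*(-74) - 16) + (-1 - 8 - 102*(-8)**2)) = (-35962 + 292)*((-2072 - 16) + (-1 - 8 - 102*64)) = -35670*(-2088 + (-1 - 8 - 6528)) = -35670*(-2088 - 6537) = -35670*(-8625) = 307653750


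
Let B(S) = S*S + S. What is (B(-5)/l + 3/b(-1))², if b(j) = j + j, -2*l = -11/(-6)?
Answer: 263169/484 ≈ 543.74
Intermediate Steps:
l = -11/12 (l = -(-11)/(2*(-6)) = -(-11)*(-1)/(2*6) = -½*11/6 = -11/12 ≈ -0.91667)
b(j) = 2*j
B(S) = S + S² (B(S) = S² + S = S + S²)
(B(-5)/l + 3/b(-1))² = ((-5*(1 - 5))/(-11/12) + 3/((2*(-1))))² = (-5*(-4)*(-12/11) + 3/(-2))² = (20*(-12/11) + 3*(-½))² = (-240/11 - 3/2)² = (-513/22)² = 263169/484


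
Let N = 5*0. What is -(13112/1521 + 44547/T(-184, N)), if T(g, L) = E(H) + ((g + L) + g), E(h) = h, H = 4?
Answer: 4844863/42588 ≈ 113.76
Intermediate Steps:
N = 0
T(g, L) = 4 + L + 2*g (T(g, L) = 4 + ((g + L) + g) = 4 + ((L + g) + g) = 4 + (L + 2*g) = 4 + L + 2*g)
-(13112/1521 + 44547/T(-184, N)) = -(13112/1521 + 44547/(4 + 0 + 2*(-184))) = -(13112*(1/1521) + 44547/(4 + 0 - 368)) = -(13112/1521 + 44547/(-364)) = -(13112/1521 + 44547*(-1/364)) = -(13112/1521 - 44547/364) = -1*(-4844863/42588) = 4844863/42588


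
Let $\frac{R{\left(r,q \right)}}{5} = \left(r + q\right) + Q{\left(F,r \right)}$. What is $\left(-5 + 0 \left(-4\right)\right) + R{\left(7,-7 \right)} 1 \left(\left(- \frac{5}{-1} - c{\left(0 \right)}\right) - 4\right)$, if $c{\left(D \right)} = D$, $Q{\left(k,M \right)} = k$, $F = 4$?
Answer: $15$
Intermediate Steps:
$R{\left(r,q \right)} = 20 + 5 q + 5 r$ ($R{\left(r,q \right)} = 5 \left(\left(r + q\right) + 4\right) = 5 \left(\left(q + r\right) + 4\right) = 5 \left(4 + q + r\right) = 20 + 5 q + 5 r$)
$\left(-5 + 0 \left(-4\right)\right) + R{\left(7,-7 \right)} 1 \left(\left(- \frac{5}{-1} - c{\left(0 \right)}\right) - 4\right) = \left(-5 + 0 \left(-4\right)\right) + \left(20 + 5 \left(-7\right) + 5 \cdot 7\right) 1 \left(\left(- \frac{5}{-1} - 0\right) - 4\right) = \left(-5 + 0\right) + \left(20 - 35 + 35\right) 1 \left(\left(\left(-5\right) \left(-1\right) + 0\right) - 4\right) = -5 + 20 \cdot 1 \left(\left(5 + 0\right) - 4\right) = -5 + 20 \cdot 1 \left(5 - 4\right) = -5 + 20 \cdot 1 \cdot 1 = -5 + 20 \cdot 1 = -5 + 20 = 15$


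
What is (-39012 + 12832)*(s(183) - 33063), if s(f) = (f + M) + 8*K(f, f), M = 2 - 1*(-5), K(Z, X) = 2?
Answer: 860196260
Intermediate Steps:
M = 7 (M = 2 + 5 = 7)
s(f) = 23 + f (s(f) = (f + 7) + 8*2 = (7 + f) + 16 = 23 + f)
(-39012 + 12832)*(s(183) - 33063) = (-39012 + 12832)*((23 + 183) - 33063) = -26180*(206 - 33063) = -26180*(-32857) = 860196260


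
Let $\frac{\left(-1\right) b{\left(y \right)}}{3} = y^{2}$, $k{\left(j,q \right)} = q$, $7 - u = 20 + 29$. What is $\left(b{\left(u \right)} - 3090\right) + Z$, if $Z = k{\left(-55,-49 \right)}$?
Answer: $-8431$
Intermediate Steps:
$u = -42$ ($u = 7 - \left(20 + 29\right) = 7 - 49 = -42$)
$Z = -49$
$b{\left(y \right)} = - 3 y^{2}$
$\left(b{\left(u \right)} - 3090\right) + Z = \left(- 3 \left(-42\right)^{2} - 3090\right) - 49 = \left(\left(-3\right) 1764 - 3090\right) - 49 = \left(-5292 - 3090\right) - 49 = -8382 - 49 = -8431$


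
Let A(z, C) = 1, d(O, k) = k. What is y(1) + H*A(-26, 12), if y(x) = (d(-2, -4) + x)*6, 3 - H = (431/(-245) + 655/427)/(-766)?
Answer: -85860708/5723935 ≈ -15.000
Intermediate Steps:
H = 17170122/5723935 (H = 3 - (431/(-245) + 655/427)/(-766) = 3 - (431*(-1/245) + 655*(1/427))*(-1)/766 = 3 - (-431/245 + 655/427)*(-1)/766 = 3 - (-3366)*(-1)/(14945*766) = 3 - 1*1683/5723935 = 3 - 1683/5723935 = 17170122/5723935 ≈ 2.9997)
y(x) = -24 + 6*x (y(x) = (-4 + x)*6 = -24 + 6*x)
y(1) + H*A(-26, 12) = (-24 + 6*1) + (17170122/5723935)*1 = (-24 + 6) + 17170122/5723935 = -18 + 17170122/5723935 = -85860708/5723935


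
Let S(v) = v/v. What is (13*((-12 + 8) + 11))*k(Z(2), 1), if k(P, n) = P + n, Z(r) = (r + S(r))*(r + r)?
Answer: 1183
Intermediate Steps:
S(v) = 1
Z(r) = 2*r*(1 + r) (Z(r) = (r + 1)*(r + r) = (1 + r)*(2*r) = 2*r*(1 + r))
(13*((-12 + 8) + 11))*k(Z(2), 1) = (13*((-12 + 8) + 11))*(2*2*(1 + 2) + 1) = (13*(-4 + 11))*(2*2*3 + 1) = (13*7)*(12 + 1) = 91*13 = 1183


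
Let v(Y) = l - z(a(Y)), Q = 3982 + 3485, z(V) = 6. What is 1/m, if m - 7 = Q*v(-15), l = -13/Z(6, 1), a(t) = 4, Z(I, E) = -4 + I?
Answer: -2/186661 ≈ -1.0715e-5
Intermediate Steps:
l = -13/2 (l = -13/(-4 + 6) = -13/2 ≈ -6.5000)
Q = 7467
v(Y) = -25/2 (v(Y) = -13/2 - 1*6 = -13/2 - 6 = -25/2)
m = -186661/2 (m = 7 + 7467*(-25/2) = 7 - 186675/2 = -186661/2 ≈ -93331.)
1/m = 1/(-186661/2) = -2/186661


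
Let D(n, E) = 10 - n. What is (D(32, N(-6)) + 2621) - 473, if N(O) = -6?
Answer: 2126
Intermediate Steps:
(D(32, N(-6)) + 2621) - 473 = ((10 - 1*32) + 2621) - 473 = ((10 - 32) + 2621) - 473 = (-22 + 2621) - 473 = 2599 - 473 = 2126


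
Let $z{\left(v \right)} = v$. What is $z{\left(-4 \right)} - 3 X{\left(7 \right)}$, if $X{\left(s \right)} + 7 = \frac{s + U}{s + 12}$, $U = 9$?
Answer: $\frac{275}{19} \approx 14.474$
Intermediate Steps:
$X{\left(s \right)} = -7 + \frac{9 + s}{12 + s}$ ($X{\left(s \right)} = -7 + \frac{s + 9}{s + 12} = -7 + \frac{9 + s}{12 + s}$)
$z{\left(-4 \right)} - 3 X{\left(7 \right)} = -4 - 3 \frac{3 \left(-25 - 14\right)}{12 + 7} = -4 - 3 \frac{3 \left(-25 - 14\right)}{19} = -4 - 3 \cdot 3 \cdot \frac{1}{19} \left(-39\right) = -4 - - \frac{351}{19} = -4 + \frac{351}{19} = \frac{275}{19}$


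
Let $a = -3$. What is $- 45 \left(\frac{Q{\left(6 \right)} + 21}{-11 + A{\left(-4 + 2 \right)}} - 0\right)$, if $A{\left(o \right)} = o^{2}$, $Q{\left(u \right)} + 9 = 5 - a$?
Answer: $\frac{900}{7} \approx 128.57$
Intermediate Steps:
$Q{\left(u \right)} = -1$ ($Q{\left(u \right)} = -9 + \left(5 - -3\right) = -9 + \left(5 + 3\right) = -9 + 8 = -1$)
$- 45 \left(\frac{Q{\left(6 \right)} + 21}{-11 + A{\left(-4 + 2 \right)}} - 0\right) = - 45 \left(\frac{-1 + 21}{-11 + \left(-4 + 2\right)^{2}} - 0\right) = - 45 \left(\frac{20}{-11 + \left(-2\right)^{2}} + 0\right) = - 45 \left(\frac{20}{-11 + 4} + 0\right) = - 45 \left(\frac{20}{-7} + 0\right) = - 45 \left(20 \left(- \frac{1}{7}\right) + 0\right) = - 45 \left(- \frac{20}{7} + 0\right) = \left(-45\right) \left(- \frac{20}{7}\right) = \frac{900}{7}$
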